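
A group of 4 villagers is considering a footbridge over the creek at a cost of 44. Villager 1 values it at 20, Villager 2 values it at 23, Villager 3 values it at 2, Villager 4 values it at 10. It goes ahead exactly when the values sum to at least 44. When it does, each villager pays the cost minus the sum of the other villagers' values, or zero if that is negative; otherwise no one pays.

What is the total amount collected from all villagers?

Total value 55 ≥ cost 44, so it is built.
Villager 1: others sum to 35; max(0, 44 - 35) = 9.
Villager 2: others sum to 32; max(0, 44 - 32) = 12.
Villager 3: others sum to 53; max(0, 44 - 53) = 0.
Villager 4: others sum to 45; max(0, 44 - 45) = 0.
Total collected = 9 + 12 + 0 + 0 = 21.

21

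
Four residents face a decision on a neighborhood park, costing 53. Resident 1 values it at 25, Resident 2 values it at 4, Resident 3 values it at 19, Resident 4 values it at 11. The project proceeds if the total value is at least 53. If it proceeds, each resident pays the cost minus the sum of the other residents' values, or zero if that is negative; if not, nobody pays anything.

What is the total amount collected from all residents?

37

Total value 59 ≥ cost 53, so it is built.
Resident 1: others sum to 34; max(0, 53 - 34) = 19.
Resident 2: others sum to 55; max(0, 53 - 55) = 0.
Resident 3: others sum to 40; max(0, 53 - 40) = 13.
Resident 4: others sum to 48; max(0, 53 - 48) = 5.
Total collected = 19 + 0 + 13 + 5 = 37.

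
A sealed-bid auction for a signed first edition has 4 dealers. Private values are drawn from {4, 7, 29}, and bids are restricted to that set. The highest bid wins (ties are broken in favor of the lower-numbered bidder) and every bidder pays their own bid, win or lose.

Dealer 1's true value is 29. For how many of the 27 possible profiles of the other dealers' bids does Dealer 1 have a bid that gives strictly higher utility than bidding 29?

8

Others bid (4, 4, 4): truth gives 0; bid 4 gives 25 > 0. Violating.
Others bid (4, 4, 7): truth gives 0; bid 7 gives 22 > 0. Violating.
Others bid (4, 7, 4): truth gives 0; bid 7 gives 22 > 0. Violating.
Others bid (4, 7, 7): truth gives 0; bid 7 gives 22 > 0. Violating.
Others bid (4, 4, 29): truth gives 0; no alternative beats it.
Others bid (4, 7, 29): truth gives 0; no alternative beats it.
(Checking all 27 profiles: 8 have a profitable deviation, 19 do not.)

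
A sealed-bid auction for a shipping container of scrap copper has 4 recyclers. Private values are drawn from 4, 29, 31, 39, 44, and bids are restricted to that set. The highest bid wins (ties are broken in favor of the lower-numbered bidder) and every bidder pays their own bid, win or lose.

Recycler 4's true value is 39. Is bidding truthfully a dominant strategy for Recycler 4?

No

Consider the case where Recycler 1 bids 4, Recycler 2 bids 4 and Recycler 3 bids 4.
Truthful bid 39: wins, pays 39, utility 39 - 39 = 0.
Bid 29 instead: wins, pays 29, utility 39 - 29 = 10.
Since 10 > 0, bidding 29 is strictly better here, so truthful bidding is not dominant.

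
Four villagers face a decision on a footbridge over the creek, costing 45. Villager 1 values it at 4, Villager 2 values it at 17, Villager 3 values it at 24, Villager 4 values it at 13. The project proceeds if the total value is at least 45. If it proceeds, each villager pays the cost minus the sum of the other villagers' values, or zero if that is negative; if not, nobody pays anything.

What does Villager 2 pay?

4

Total value 58 ≥ cost 45, so the project is built.
The other villagers' values sum to 41.
Cost minus that sum is 45 - 41 = 4.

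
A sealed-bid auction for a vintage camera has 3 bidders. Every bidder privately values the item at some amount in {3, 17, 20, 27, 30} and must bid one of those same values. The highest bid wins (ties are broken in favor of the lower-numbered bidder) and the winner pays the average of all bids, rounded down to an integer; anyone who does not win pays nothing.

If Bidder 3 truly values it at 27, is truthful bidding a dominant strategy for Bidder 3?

No

Consider the case where Bidder 1 bids 3 and Bidder 2 bids 3.
Truthful bid 27: wins, pays 11, utility 27 - 11 = 16.
Bid 17 instead: wins, pays 7, utility 27 - 7 = 20.
Since 20 > 16, bidding 17 is strictly better here, so truthful bidding is not dominant.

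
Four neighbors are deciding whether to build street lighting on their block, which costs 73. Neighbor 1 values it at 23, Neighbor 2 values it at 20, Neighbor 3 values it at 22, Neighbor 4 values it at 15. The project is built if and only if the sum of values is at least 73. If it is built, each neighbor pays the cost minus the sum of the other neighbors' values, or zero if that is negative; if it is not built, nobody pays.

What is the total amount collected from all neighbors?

52

Total value 80 ≥ cost 73, so it is built.
Neighbor 1: others sum to 57; max(0, 73 - 57) = 16.
Neighbor 2: others sum to 60; max(0, 73 - 60) = 13.
Neighbor 3: others sum to 58; max(0, 73 - 58) = 15.
Neighbor 4: others sum to 65; max(0, 73 - 65) = 8.
Total collected = 16 + 13 + 15 + 8 = 52.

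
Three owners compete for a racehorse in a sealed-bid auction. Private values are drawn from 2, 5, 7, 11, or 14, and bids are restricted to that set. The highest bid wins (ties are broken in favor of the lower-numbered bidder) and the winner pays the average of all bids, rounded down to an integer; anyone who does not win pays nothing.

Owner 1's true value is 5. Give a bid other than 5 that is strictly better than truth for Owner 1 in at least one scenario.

2

Suppose Owner 2 bids 2 and Owner 3 bids 2.
Bid 5: wins, pays 3, utility 5 - 3 = 2.
Bid 2: wins, pays 2, utility 5 - 2 = 3.
So bidding 2 beats truth here (3 > 2).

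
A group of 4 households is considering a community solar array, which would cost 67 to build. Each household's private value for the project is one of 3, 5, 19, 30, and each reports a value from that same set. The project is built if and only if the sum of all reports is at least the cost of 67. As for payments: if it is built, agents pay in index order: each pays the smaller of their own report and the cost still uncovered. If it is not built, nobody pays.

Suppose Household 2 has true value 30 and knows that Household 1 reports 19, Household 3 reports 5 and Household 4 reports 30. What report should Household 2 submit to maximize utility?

Report 3: project not built, utility 0.
Report 5: project not built, utility 0.
Report 19: project built, pays 19, utility 30 - 19 = 11.
Report 30: project built, pays 30, utility 30 - 30 = 0.
The best choice is 19 with utility 11.

19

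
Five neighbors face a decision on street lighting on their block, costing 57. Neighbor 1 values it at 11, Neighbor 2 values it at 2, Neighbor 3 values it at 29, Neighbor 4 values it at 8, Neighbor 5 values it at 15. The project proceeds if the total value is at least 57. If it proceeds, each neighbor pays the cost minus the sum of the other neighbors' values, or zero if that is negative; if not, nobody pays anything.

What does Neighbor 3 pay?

21

Total value 65 ≥ cost 57, so the project is built.
The other neighbors' values sum to 36.
Cost minus that sum is 57 - 36 = 21.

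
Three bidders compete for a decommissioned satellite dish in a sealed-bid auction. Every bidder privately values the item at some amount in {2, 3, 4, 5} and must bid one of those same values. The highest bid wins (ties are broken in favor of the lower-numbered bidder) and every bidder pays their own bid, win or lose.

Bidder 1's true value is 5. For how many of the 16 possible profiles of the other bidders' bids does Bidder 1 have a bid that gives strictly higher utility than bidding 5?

Others bid (2, 2): truth gives 0; bid 2 gives 3 > 0. Violating.
Others bid (2, 3): truth gives 0; bid 3 gives 2 > 0. Violating.
Others bid (2, 4): truth gives 0; bid 4 gives 1 > 0. Violating.
Others bid (3, 2): truth gives 0; bid 3 gives 2 > 0. Violating.
Others bid (2, 5): truth gives 0; no alternative beats it.
Others bid (3, 5): truth gives 0; no alternative beats it.
(Checking all 16 profiles: 9 have a profitable deviation, 7 do not.)

9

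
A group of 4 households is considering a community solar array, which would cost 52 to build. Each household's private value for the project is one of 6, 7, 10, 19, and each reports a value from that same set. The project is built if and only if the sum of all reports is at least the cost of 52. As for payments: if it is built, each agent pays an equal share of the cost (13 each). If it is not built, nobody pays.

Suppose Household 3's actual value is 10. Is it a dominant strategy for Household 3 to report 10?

No

Consider the case where Household 1 reports 6, Household 2 reports 19 and Household 4 reports 19.
Truthful report 10: project built, pays 13, utility 10 - 13 = -3.
Report 6 instead: project not built, utility 0.
Since 0 > -3, reporting 6 is strictly better here, so truthful reporting is not dominant.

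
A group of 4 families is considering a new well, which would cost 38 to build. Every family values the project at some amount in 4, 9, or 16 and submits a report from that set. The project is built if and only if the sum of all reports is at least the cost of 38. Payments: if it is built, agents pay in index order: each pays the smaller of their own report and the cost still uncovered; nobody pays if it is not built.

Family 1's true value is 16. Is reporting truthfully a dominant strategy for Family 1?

No

Consider the case where Family 2 reports 4, Family 3 reports 9 and Family 4 reports 16.
Truthful report 16: project built, pays 16, utility 16 - 16 = 0.
Report 9 instead: project built, pays 9, utility 16 - 9 = 7.
Since 7 > 0, reporting 9 is strictly better here, so truthful reporting is not dominant.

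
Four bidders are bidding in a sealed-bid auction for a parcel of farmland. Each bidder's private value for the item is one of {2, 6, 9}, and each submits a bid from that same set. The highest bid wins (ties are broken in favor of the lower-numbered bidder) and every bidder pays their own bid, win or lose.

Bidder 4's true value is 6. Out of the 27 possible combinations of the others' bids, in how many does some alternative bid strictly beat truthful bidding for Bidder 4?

26

Others bid (2, 2, 6): truth gives -6; bid 2 gives -2 > -6. Violating.
Others bid (2, 2, 9): truth gives -6; bid 2 gives -2 > -6. Violating.
Others bid (2, 6, 2): truth gives -6; bid 2 gives -2 > -6. Violating.
Others bid (2, 6, 6): truth gives -6; bid 2 gives -2 > -6. Violating.
Others bid (2, 2, 2): truth gives 0; no alternative beats it.
(Checking all 27 profiles: 26 have a profitable deviation, 1 does not.)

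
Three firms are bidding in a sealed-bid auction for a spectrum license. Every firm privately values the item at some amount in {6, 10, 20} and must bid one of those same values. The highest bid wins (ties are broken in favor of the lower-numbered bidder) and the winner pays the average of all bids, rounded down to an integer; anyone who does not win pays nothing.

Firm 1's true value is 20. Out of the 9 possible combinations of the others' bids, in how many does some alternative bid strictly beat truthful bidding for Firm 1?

4

Others bid (6, 6): truth gives 10; bid 6 gives 14 > 10. Violating.
Others bid (6, 10): truth gives 8; bid 10 gives 12 > 8. Violating.
Others bid (10, 6): truth gives 8; bid 10 gives 12 > 8. Violating.
Others bid (10, 10): truth gives 7; bid 10 gives 10 > 7. Violating.
Others bid (6, 20): truth gives 5; no alternative beats it.
Others bid (10, 20): truth gives 4; no alternative beats it.
(Checking all 9 profiles: 4 have a profitable deviation, 5 do not.)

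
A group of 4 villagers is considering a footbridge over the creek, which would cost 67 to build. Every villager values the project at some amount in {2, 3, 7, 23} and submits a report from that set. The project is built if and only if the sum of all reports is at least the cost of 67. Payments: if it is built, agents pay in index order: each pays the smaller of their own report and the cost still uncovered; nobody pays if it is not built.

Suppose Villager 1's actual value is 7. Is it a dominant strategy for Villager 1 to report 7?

Consider the case where Villager 2 reports 23, Villager 3 reports 23 and Villager 4 reports 23.
Truthful report 7: project built, pays 7, utility 7 - 7 = 0.
Report 2 instead: project built, pays 2, utility 7 - 2 = 5.
Since 5 > 0, reporting 2 is strictly better here, so truthful reporting is not dominant.

No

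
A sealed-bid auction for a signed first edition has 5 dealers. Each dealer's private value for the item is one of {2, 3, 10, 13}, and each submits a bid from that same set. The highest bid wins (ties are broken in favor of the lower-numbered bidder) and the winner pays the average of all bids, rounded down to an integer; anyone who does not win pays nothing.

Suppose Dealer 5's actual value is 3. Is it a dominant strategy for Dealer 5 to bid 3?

Check each profile of the others' bids and compare truth against every alternative bid.
Others bid (2, 2, 2, 2): truth gives 1, best alternative gives 0.
Others bid (2, 2, 2, 3): truth gives 0, best alternative gives 0.
Others bid (2, 2, 2, 10): truth gives 0, best alternative gives 0.
Others bid (2, 2, 2, 13): truth gives 0, best alternative gives 0.
Others bid (2, 2, 3, 2): truth gives 0, best alternative gives 0.
Others bid (2, 2, 3, 3): truth gives 0, best alternative gives 0.
(Remaining 250 profiles checked similarly; truth is weakly best in each.)
In every case the truthful bid is at least as good as any alternative, so it is a dominant strategy.

Yes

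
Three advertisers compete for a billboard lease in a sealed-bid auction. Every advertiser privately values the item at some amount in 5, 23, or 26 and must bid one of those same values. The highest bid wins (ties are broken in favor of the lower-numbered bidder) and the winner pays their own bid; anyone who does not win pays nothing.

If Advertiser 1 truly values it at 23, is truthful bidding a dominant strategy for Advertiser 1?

No

Consider the case where Advertiser 2 bids 5 and Advertiser 3 bids 5.
Truthful bid 23: wins, pays 23, utility 23 - 23 = 0.
Bid 5 instead: wins, pays 5, utility 23 - 5 = 18.
Since 18 > 0, bidding 5 is strictly better here, so truthful bidding is not dominant.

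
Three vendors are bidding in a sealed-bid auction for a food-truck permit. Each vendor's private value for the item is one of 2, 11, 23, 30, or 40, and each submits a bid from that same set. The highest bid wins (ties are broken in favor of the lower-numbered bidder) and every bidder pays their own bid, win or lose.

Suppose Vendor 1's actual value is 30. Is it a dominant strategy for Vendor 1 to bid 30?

No

Consider the case where Vendor 2 bids 2 and Vendor 3 bids 2.
Truthful bid 30: wins, pays 30, utility 30 - 30 = 0.
Bid 2 instead: wins, pays 2, utility 30 - 2 = 28.
Since 28 > 0, bidding 2 is strictly better here, so truthful bidding is not dominant.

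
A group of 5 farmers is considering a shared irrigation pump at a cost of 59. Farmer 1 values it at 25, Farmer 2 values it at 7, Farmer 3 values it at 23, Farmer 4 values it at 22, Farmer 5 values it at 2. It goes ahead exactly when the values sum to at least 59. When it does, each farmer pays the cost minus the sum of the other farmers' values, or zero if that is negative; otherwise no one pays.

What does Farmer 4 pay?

2

Total value 79 ≥ cost 59, so the project is built.
The other farmers' values sum to 57.
Cost minus that sum is 59 - 57 = 2.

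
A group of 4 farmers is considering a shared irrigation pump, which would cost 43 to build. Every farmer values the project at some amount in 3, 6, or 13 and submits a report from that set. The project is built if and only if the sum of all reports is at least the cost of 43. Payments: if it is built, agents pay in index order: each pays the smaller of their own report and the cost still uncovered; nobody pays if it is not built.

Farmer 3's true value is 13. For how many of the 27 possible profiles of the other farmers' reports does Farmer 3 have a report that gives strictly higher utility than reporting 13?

Others report (13, 13, 13): truth gives 0; report 6 gives 7 > 0. Violating.
Others report (3, 3, 3): truth gives 0; no alternative beats it.
Others report (3, 3, 6): truth gives 0; no alternative beats it.
(Checking all 27 profiles: 1 has a profitable deviation, 26 do not.)

1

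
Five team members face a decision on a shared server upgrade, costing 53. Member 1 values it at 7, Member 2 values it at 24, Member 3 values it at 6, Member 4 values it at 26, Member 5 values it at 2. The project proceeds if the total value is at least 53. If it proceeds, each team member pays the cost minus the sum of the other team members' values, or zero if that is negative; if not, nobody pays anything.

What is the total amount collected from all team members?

Total value 65 ≥ cost 53, so it is built.
Member 1: others sum to 58; max(0, 53 - 58) = 0.
Member 2: others sum to 41; max(0, 53 - 41) = 12.
Member 3: others sum to 59; max(0, 53 - 59) = 0.
Member 4: others sum to 39; max(0, 53 - 39) = 14.
Member 5: others sum to 63; max(0, 53 - 63) = 0.
Total collected = 0 + 12 + 0 + 14 + 0 = 26.

26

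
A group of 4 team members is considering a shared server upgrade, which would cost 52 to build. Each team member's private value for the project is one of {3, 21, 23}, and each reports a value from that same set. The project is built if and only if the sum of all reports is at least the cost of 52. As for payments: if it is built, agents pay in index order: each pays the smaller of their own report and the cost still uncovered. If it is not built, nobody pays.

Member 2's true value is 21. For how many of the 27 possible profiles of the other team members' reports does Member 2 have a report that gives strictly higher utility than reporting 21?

11

Others report (3, 23, 23): truth gives 0; report 3 gives 18 > 0. Violating.
Others report (21, 21, 21): truth gives 0; report 3 gives 18 > 0. Violating.
Others report (21, 21, 23): truth gives 0; report 3 gives 18 > 0. Violating.
Others report (21, 23, 21): truth gives 0; report 3 gives 18 > 0. Violating.
Others report (3, 3, 3): truth gives 0; no alternative beats it.
Others report (3, 3, 21): truth gives 0; no alternative beats it.
(Checking all 27 profiles: 11 have a profitable deviation, 16 do not.)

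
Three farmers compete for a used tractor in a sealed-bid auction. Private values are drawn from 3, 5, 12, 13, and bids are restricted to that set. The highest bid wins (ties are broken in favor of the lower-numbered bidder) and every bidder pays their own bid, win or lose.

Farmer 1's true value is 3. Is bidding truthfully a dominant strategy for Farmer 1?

Consider the case where Farmer 2 bids 3 and Farmer 3 bids 5.
Truthful bid 3: loses but pays 3, utility -3.
Bid 5 instead: wins, pays 5, utility 3 - 5 = -2.
Since -2 > -3, bidding 5 is strictly better here, so truthful bidding is not dominant.

No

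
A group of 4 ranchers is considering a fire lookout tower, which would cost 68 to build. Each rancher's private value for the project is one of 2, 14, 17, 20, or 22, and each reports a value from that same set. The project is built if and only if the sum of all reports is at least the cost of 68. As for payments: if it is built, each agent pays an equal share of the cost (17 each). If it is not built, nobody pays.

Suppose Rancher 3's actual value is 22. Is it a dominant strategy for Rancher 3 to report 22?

Yes

Check each profile of the others' reports and compare truth against every alternative report.
Others report (2, 22, 22): truth gives 5, best alternative gives 0.
Others report (22, 2, 22): truth gives 5, best alternative gives 0.
Others report (22, 22, 2): truth gives 5, best alternative gives 0.
Others report (14, 14, 20): truth gives 5, best alternative gives 5.
Others report (14, 14, 22): truth gives 5, best alternative gives 5.
Others report (14, 17, 17): truth gives 5, best alternative gives 5.
(Remaining 119 profiles checked similarly; truth is weakly best in each.)
In every case the truthful report is at least as good as any alternative, so it is a dominant strategy.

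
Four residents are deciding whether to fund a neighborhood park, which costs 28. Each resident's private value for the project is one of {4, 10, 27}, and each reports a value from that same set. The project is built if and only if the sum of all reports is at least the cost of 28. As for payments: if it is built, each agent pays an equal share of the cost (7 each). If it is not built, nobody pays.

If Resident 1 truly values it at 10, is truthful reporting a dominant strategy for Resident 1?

No

Consider the case where Resident 2 reports 4, Resident 3 reports 4 and Resident 4 reports 4.
Truthful report 10: project not built, utility 0.
Report 27 instead: project built, pays 7, utility 10 - 7 = 3.
Since 3 > 0, reporting 27 is strictly better here, so truthful reporting is not dominant.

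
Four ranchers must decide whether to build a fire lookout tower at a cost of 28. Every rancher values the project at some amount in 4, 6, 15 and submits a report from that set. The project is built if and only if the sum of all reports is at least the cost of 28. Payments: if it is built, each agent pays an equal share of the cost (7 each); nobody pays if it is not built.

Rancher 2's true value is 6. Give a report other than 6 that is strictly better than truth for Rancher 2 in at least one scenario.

4

Suppose Rancher 1 reports 4, Rancher 3 reports 4 and Rancher 4 reports 15.
Report 6: project built, pays 7, utility 6 - 7 = -1.
Report 4: project not built, utility 0.
So reporting 4 beats truth here (0 > -1).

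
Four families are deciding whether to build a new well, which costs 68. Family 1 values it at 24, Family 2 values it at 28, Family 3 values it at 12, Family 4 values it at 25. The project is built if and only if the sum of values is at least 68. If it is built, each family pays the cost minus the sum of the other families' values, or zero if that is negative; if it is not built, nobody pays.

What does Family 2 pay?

Total value 89 ≥ cost 68, so the project is built.
The other families' values sum to 61.
Cost minus that sum is 68 - 61 = 7.

7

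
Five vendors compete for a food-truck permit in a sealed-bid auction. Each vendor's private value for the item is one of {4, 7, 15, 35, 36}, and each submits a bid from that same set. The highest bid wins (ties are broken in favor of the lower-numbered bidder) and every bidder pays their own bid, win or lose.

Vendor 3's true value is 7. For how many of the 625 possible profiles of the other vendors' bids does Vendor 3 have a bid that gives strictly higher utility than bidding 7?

621

Others bid (4, 4, 4, 15): truth gives -7; bid 4 gives -4 > -7. Violating.
Others bid (4, 4, 4, 35): truth gives -7; bid 4 gives -4 > -7. Violating.
Others bid (4, 4, 4, 36): truth gives -7; bid 4 gives -4 > -7. Violating.
Others bid (4, 4, 7, 15): truth gives -7; bid 4 gives -4 > -7. Violating.
Others bid (4, 4, 4, 4): truth gives 0; no alternative beats it.
Others bid (4, 4, 4, 7): truth gives 0; no alternative beats it.
(Checking all 625 profiles: 621 have a profitable deviation, 4 do not.)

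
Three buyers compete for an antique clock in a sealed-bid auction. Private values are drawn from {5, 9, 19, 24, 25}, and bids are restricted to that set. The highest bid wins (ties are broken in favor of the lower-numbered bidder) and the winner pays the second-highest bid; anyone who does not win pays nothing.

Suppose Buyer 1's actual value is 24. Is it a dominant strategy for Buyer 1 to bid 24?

Yes

Check each profile of the others' bids and compare truth against every alternative bid.
Others bid (5, 5): truth gives 19, best alternative gives 19.
Others bid (5, 9): truth gives 15, best alternative gives 15.
Others bid (9, 5): truth gives 15, best alternative gives 15.
Others bid (9, 9): truth gives 15, best alternative gives 15.
Others bid (5, 19): truth gives 5, best alternative gives 5.
Others bid (9, 19): truth gives 5, best alternative gives 5.
(Remaining 19 profiles checked similarly; truth is weakly best in each.)
In every case the truthful bid is at least as good as any alternative, so it is a dominant strategy.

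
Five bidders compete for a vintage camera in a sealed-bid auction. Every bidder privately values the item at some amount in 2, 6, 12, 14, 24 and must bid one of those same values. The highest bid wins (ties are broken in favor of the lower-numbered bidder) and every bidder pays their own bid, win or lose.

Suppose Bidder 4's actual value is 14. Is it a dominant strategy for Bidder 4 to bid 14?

No

Consider the case where Bidder 1 bids 2, Bidder 2 bids 2, Bidder 3 bids 2 and Bidder 5 bids 2.
Truthful bid 14: wins, pays 14, utility 14 - 14 = 0.
Bid 6 instead: wins, pays 6, utility 14 - 6 = 8.
Since 8 > 0, bidding 6 is strictly better here, so truthful bidding is not dominant.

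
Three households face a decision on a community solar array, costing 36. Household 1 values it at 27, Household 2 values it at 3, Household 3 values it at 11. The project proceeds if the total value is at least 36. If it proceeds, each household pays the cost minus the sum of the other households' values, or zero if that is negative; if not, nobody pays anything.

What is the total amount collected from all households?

28

Total value 41 ≥ cost 36, so it is built.
Household 1: others sum to 14; max(0, 36 - 14) = 22.
Household 2: others sum to 38; max(0, 36 - 38) = 0.
Household 3: others sum to 30; max(0, 36 - 30) = 6.
Total collected = 22 + 0 + 6 = 28.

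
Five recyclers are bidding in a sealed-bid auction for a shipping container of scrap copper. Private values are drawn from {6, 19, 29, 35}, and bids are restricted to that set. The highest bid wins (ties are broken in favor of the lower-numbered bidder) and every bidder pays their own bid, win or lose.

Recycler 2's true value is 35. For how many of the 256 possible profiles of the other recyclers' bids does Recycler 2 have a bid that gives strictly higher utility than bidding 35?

Others bid (6, 6, 6, 6): truth gives 0; bid 19 gives 16 > 0. Violating.
Others bid (6, 6, 6, 19): truth gives 0; bid 19 gives 16 > 0. Violating.
Others bid (6, 6, 6, 29): truth gives 0; bid 29 gives 6 > 0. Violating.
Others bid (6, 6, 19, 6): truth gives 0; bid 19 gives 16 > 0. Violating.
Others bid (6, 6, 6, 35): truth gives 0; no alternative beats it.
Others bid (6, 6, 19, 35): truth gives 0; no alternative beats it.
(Checking all 256 profiles: 118 have a profitable deviation, 138 do not.)

118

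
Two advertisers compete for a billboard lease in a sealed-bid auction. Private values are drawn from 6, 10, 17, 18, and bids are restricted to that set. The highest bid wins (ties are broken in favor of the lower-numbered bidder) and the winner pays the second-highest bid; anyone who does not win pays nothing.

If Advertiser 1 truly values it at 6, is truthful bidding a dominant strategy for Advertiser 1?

Check each profile of the others' bids and compare truth against every alternative bid.
Others bid (10): truth gives 0, best alternative gives -4.
Others bid (6): truth gives 0, best alternative gives 0.
Others bid (17): truth gives 0, best alternative gives 0.
Others bid (18): truth gives 0, best alternative gives 0.
In every case the truthful bid is at least as good as any alternative, so it is a dominant strategy.

Yes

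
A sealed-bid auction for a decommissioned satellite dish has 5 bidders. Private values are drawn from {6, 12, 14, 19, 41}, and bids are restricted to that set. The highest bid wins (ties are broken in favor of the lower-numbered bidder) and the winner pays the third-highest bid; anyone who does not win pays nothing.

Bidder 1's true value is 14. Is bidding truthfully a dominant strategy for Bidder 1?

Consider the case where Bidder 2 bids 6, Bidder 3 bids 6, Bidder 4 bids 6 and Bidder 5 bids 19.
Truthful bid 14: loses, pays 0, utility 0.
Bid 19 instead: wins, pays 6, utility 14 - 6 = 8.
Since 8 > 0, bidding 19 is strictly better here, so truthful bidding is not dominant.

No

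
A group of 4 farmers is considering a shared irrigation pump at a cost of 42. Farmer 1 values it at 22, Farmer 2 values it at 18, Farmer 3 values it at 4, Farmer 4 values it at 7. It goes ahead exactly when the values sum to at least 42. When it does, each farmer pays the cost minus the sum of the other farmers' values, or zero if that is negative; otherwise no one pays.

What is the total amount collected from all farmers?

22

Total value 51 ≥ cost 42, so it is built.
Farmer 1: others sum to 29; max(0, 42 - 29) = 13.
Farmer 2: others sum to 33; max(0, 42 - 33) = 9.
Farmer 3: others sum to 47; max(0, 42 - 47) = 0.
Farmer 4: others sum to 44; max(0, 42 - 44) = 0.
Total collected = 13 + 9 + 0 + 0 = 22.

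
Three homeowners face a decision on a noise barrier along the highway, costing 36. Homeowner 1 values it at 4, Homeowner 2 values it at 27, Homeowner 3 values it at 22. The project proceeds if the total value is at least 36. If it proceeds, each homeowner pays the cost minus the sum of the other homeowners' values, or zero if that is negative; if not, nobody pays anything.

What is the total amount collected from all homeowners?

15

Total value 53 ≥ cost 36, so it is built.
Homeowner 1: others sum to 49; max(0, 36 - 49) = 0.
Homeowner 2: others sum to 26; max(0, 36 - 26) = 10.
Homeowner 3: others sum to 31; max(0, 36 - 31) = 5.
Total collected = 0 + 10 + 5 = 15.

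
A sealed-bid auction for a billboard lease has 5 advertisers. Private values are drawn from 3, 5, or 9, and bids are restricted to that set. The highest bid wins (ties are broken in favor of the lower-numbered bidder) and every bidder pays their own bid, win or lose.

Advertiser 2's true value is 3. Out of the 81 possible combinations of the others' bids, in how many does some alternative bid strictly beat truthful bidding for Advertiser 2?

8

Others bid (3, 3, 3, 3): truth gives -3; bid 5 gives -2 > -3. Violating.
Others bid (3, 3, 3, 5): truth gives -3; bid 5 gives -2 > -3. Violating.
Others bid (3, 3, 5, 3): truth gives -3; bid 5 gives -2 > -3. Violating.
Others bid (3, 3, 5, 5): truth gives -3; bid 5 gives -2 > -3. Violating.
Others bid (3, 3, 3, 9): truth gives -3; no alternative beats it.
Others bid (3, 3, 5, 9): truth gives -3; no alternative beats it.
(Checking all 81 profiles: 8 have a profitable deviation, 73 do not.)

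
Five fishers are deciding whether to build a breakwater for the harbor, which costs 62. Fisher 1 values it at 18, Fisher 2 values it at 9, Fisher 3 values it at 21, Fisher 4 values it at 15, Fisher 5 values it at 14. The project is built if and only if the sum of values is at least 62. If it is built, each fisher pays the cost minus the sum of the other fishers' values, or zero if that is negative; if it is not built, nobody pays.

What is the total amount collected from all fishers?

Total value 77 ≥ cost 62, so it is built.
Fisher 1: others sum to 59; max(0, 62 - 59) = 3.
Fisher 2: others sum to 68; max(0, 62 - 68) = 0.
Fisher 3: others sum to 56; max(0, 62 - 56) = 6.
Fisher 4: others sum to 62; max(0, 62 - 62) = 0.
Fisher 5: others sum to 63; max(0, 62 - 63) = 0.
Total collected = 3 + 0 + 6 + 0 + 0 = 9.

9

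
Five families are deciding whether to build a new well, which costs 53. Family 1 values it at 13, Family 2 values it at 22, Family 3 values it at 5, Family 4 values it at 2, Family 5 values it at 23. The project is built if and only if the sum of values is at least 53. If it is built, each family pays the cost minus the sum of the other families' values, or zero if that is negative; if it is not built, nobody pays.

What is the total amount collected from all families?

Total value 65 ≥ cost 53, so it is built.
Family 1: others sum to 52; max(0, 53 - 52) = 1.
Family 2: others sum to 43; max(0, 53 - 43) = 10.
Family 3: others sum to 60; max(0, 53 - 60) = 0.
Family 4: others sum to 63; max(0, 53 - 63) = 0.
Family 5: others sum to 42; max(0, 53 - 42) = 11.
Total collected = 1 + 10 + 0 + 0 + 11 = 22.

22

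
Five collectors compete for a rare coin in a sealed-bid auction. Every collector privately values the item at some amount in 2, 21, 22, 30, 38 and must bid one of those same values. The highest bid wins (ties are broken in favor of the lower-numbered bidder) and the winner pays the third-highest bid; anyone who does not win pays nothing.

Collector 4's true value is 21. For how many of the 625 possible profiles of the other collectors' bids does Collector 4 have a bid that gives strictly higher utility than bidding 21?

12

Others bid (2, 2, 2, 22): truth gives 0; bid 22 gives 19 > 0. Violating.
Others bid (2, 2, 2, 30): truth gives 0; bid 30 gives 19 > 0. Violating.
Others bid (2, 2, 2, 38): truth gives 0; bid 38 gives 19 > 0. Violating.
Others bid (2, 2, 21, 2): truth gives 0; bid 22 gives 19 > 0. Violating.
Others bid (2, 2, 2, 2): truth gives 19; no alternative beats it.
Others bid (2, 2, 2, 21): truth gives 19; no alternative beats it.
(Checking all 625 profiles: 12 have a profitable deviation, 613 do not.)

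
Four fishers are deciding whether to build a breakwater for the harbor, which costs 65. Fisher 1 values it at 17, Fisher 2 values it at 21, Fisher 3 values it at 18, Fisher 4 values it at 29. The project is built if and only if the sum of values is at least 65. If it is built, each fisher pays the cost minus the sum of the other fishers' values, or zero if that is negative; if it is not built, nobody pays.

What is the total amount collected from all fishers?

Total value 85 ≥ cost 65, so it is built.
Fisher 1: others sum to 68; max(0, 65 - 68) = 0.
Fisher 2: others sum to 64; max(0, 65 - 64) = 1.
Fisher 3: others sum to 67; max(0, 65 - 67) = 0.
Fisher 4: others sum to 56; max(0, 65 - 56) = 9.
Total collected = 0 + 1 + 0 + 9 = 10.

10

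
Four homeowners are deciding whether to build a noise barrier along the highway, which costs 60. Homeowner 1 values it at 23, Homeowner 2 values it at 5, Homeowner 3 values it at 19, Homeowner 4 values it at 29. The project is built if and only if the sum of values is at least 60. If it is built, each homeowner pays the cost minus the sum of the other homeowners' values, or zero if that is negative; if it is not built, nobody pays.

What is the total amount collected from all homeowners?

23

Total value 76 ≥ cost 60, so it is built.
Homeowner 1: others sum to 53; max(0, 60 - 53) = 7.
Homeowner 2: others sum to 71; max(0, 60 - 71) = 0.
Homeowner 3: others sum to 57; max(0, 60 - 57) = 3.
Homeowner 4: others sum to 47; max(0, 60 - 47) = 13.
Total collected = 7 + 0 + 3 + 13 = 23.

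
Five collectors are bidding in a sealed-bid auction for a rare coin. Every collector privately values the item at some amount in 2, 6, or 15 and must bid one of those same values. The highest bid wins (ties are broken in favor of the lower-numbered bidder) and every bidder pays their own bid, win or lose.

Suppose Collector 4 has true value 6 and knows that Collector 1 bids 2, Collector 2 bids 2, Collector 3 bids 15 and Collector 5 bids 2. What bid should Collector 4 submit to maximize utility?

2

Bid 2: loses but pays 2, utility -2.
Bid 6: loses but pays 6, utility -6.
Bid 15: loses but pays 15, utility -15.
The best choice is 2 with utility -2.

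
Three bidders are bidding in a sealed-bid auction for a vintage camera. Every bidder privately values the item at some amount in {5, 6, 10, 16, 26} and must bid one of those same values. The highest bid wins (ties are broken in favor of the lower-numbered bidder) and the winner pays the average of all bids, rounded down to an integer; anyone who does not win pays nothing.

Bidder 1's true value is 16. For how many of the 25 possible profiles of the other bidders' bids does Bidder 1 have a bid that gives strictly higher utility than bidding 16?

Others bid (5, 5): truth gives 8; bid 5 gives 11 > 8. Violating.
Others bid (5, 6): truth gives 7; bid 6 gives 11 > 7. Violating.
Others bid (5, 10): truth gives 6; bid 10 gives 8 > 6. Violating.
Others bid (6, 5): truth gives 7; bid 6 gives 11 > 7. Violating.
Others bid (5, 16): truth gives 4; no alternative beats it.
Others bid (5, 26): truth gives 0; no alternative beats it.
(Checking all 25 profiles: 9 have a profitable deviation, 16 do not.)

9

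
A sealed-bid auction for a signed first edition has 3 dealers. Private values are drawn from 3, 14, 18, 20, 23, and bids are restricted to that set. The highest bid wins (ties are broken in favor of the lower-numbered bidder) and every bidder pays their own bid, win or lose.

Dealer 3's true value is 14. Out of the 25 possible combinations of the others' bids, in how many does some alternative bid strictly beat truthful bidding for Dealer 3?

24

Others bid (3, 14): truth gives -14; bid 3 gives -3 > -14. Violating.
Others bid (3, 18): truth gives -14; bid 3 gives -3 > -14. Violating.
Others bid (3, 20): truth gives -14; bid 3 gives -3 > -14. Violating.
Others bid (3, 23): truth gives -14; bid 3 gives -3 > -14. Violating.
Others bid (3, 3): truth gives 0; no alternative beats it.
(Checking all 25 profiles: 24 have a profitable deviation, 1 does not.)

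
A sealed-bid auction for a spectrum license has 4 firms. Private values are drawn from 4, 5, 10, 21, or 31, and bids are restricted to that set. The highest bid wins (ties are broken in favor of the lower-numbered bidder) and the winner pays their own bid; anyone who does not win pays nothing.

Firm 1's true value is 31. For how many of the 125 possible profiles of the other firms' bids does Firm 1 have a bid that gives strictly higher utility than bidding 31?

64

Others bid (4, 4, 4): truth gives 0; bid 4 gives 27 > 0. Violating.
Others bid (4, 4, 5): truth gives 0; bid 5 gives 26 > 0. Violating.
Others bid (4, 4, 10): truth gives 0; bid 10 gives 21 > 0. Violating.
Others bid (4, 4, 21): truth gives 0; bid 21 gives 10 > 0. Violating.
Others bid (4, 4, 31): truth gives 0; no alternative beats it.
Others bid (4, 5, 31): truth gives 0; no alternative beats it.
(Checking all 125 profiles: 64 have a profitable deviation, 61 do not.)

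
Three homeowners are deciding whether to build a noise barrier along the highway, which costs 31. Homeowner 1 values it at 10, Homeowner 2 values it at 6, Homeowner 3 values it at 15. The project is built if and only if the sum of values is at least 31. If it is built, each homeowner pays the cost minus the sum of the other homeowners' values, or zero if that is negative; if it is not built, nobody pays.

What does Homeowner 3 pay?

Total value 31 ≥ cost 31, so the project is built.
The other homeowners' values sum to 16.
Cost minus that sum is 31 - 16 = 15.

15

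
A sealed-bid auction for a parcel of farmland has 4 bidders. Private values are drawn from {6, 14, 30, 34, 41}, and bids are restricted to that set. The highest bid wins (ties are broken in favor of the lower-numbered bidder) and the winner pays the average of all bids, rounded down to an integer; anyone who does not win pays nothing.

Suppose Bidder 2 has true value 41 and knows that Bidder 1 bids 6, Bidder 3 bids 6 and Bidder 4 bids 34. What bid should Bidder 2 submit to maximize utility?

34

Bid 6: loses, pays 0, utility 0.
Bid 14: loses, pays 0, utility 0.
Bid 30: loses, pays 0, utility 0.
Bid 34: wins, pays 20, utility 41 - 20 = 21.
Bid 41: wins, pays 21, utility 41 - 21 = 20.
The best choice is 34 with utility 21.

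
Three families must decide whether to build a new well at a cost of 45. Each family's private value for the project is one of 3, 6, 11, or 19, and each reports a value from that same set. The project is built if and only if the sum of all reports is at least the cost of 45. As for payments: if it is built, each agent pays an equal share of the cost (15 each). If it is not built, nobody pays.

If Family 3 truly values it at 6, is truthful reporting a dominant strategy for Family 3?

Yes

Check each profile of the others' reports and compare truth against every alternative report.
Others report (3, 3): truth gives 0, best alternative gives 0.
Others report (3, 6): truth gives 0, best alternative gives 0.
Others report (3, 11): truth gives 0, best alternative gives 0.
Others report (3, 19): truth gives 0, best alternative gives 0.
Others report (6, 3): truth gives 0, best alternative gives 0.
Others report (6, 6): truth gives 0, best alternative gives 0.
(Remaining 10 profiles checked similarly; truth is weakly best in each.)
In every case the truthful report is at least as good as any alternative, so it is a dominant strategy.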